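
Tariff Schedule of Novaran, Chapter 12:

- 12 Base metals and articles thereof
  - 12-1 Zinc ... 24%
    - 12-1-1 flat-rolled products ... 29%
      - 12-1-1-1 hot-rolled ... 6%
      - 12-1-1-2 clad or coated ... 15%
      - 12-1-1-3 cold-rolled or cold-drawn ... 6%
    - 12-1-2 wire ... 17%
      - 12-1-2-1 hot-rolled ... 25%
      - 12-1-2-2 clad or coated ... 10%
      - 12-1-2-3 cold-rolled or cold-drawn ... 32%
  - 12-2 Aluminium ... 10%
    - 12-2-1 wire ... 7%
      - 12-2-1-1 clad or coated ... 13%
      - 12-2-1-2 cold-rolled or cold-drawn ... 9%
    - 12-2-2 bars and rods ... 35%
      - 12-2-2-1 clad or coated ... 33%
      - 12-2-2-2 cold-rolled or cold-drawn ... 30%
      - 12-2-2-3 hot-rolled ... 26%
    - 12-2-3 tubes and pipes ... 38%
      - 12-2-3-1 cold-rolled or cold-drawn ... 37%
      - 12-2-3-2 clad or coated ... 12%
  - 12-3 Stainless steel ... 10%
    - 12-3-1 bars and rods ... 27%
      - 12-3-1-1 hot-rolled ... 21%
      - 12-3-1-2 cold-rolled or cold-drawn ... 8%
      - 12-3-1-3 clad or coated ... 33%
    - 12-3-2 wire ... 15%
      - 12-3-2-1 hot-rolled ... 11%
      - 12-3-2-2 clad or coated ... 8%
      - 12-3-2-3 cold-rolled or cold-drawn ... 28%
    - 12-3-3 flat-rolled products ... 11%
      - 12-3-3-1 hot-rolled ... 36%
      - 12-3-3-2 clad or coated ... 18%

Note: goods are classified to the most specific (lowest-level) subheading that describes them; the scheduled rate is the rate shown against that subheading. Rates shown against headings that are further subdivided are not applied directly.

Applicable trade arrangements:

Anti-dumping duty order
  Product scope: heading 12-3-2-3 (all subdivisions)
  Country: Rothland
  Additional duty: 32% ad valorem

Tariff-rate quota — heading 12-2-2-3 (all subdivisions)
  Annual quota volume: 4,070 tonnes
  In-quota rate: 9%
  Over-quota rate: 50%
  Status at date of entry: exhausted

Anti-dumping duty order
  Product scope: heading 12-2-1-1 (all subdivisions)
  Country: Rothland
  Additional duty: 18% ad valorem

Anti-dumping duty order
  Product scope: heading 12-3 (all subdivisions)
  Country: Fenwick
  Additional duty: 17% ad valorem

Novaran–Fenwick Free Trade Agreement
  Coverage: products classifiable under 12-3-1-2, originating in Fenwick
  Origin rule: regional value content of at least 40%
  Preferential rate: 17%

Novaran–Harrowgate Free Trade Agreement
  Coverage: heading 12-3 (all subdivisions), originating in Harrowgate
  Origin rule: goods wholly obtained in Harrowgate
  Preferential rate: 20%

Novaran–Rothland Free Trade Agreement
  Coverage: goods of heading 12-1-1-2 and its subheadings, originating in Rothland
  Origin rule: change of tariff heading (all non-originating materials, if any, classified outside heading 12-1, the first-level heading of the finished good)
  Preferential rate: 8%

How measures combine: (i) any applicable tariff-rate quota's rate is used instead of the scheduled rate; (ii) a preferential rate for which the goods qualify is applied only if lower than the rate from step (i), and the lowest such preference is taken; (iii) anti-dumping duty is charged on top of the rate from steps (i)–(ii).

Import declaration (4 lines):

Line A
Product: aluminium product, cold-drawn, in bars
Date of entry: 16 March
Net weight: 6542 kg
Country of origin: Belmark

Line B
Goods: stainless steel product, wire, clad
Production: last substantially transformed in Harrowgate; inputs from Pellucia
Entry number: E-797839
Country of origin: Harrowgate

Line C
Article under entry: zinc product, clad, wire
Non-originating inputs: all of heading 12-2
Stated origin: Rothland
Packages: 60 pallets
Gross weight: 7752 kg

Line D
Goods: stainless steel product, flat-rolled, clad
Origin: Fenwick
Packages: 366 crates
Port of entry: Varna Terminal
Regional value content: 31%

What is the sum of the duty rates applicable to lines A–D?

83%

Line A: aluminium → 12-2; in bars → 12-2-2; cold-drawn → 12-2-2-2. Scheduled 30%. No special measure applies. → 30%.
Line B: stainless steel → 12-3; wire → 12-3-2; clad → 12-3-2-2. Scheduled 8%. Harrowgate agreement on 12-3: not wholly obtained. → 8%.
Line C: zinc → 12-1; wire → 12-1-2; clad → 12-1-2-2. Scheduled 10%. Rothland agreement on 12-1-1-2: 12-1-2-2 not covered. → 10%.
Line D: stainless steel → 12-3; flat-rolled → 12-3-3; clad → 12-3-3-2. Scheduled 18%. Fenwick agreement on 12-3-1-2: 12-3-3-2 not covered; anti-dumping (Fenwick, 12-3): +17%; total 18% + 17% = 35%. → 35%.
Sum: 30% + 8% + 10% + 35% = 83%.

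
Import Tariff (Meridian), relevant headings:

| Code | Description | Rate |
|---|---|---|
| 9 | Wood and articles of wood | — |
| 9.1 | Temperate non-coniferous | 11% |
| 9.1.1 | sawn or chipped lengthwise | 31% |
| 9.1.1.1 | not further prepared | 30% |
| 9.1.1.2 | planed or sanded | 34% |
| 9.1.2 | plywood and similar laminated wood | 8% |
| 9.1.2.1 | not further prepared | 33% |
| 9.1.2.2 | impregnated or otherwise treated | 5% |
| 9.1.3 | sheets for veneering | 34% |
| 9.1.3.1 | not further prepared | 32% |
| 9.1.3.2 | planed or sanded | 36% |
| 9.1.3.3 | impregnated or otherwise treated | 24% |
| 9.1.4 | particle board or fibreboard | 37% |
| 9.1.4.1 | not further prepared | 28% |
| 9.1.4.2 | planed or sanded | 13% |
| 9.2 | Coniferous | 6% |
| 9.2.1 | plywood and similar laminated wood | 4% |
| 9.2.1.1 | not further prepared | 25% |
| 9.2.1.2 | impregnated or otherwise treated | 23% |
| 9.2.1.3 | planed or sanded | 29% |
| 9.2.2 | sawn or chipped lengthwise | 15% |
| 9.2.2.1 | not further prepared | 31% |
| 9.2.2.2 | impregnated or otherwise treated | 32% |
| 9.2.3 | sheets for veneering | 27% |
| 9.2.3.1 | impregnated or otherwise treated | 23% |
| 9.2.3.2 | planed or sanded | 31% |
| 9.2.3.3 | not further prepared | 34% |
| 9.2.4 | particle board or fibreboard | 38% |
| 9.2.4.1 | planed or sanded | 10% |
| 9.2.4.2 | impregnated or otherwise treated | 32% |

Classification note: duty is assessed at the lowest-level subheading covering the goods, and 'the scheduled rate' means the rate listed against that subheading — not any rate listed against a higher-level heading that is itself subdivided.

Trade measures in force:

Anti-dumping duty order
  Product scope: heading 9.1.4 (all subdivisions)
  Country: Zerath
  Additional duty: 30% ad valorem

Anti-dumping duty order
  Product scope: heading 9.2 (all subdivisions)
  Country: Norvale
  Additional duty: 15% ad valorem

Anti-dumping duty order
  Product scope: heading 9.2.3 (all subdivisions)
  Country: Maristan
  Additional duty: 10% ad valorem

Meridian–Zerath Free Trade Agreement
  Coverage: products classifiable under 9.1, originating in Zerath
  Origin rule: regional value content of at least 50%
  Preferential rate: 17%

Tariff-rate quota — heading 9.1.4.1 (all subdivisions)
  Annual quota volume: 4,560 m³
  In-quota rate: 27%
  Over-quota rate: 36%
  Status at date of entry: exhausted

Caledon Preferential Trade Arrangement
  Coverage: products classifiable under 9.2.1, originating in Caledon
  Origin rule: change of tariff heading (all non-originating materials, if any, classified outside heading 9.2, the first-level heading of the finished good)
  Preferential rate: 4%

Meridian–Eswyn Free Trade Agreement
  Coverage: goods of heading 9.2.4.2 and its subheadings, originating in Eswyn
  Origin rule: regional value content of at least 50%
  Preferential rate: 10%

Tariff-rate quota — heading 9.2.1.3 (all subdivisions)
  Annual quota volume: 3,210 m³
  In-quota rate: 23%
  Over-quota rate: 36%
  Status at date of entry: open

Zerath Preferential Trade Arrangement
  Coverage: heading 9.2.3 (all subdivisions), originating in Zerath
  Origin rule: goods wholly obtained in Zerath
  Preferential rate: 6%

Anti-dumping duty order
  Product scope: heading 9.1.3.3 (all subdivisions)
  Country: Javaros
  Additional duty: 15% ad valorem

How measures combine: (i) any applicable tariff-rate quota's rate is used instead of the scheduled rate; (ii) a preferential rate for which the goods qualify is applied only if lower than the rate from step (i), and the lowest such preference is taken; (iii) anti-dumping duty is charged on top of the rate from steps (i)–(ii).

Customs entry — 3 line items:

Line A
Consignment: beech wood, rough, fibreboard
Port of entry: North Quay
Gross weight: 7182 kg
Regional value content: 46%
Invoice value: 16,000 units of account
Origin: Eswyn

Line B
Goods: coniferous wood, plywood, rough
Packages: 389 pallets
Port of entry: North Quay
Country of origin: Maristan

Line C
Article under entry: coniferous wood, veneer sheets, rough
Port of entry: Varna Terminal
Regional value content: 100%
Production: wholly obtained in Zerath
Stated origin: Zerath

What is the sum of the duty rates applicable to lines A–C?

67%

Line A: beech → 9.1; fibreboard → 9.1.4; rough → 9.1.4.1. Scheduled 28%. quota on 9.1.4.1 exhausted → over-quota 36%; Eswyn agreement on 9.2.4.2: 9.1.4.1 not covered. → 36%.
Line B: coniferous → 9.2; plywood → 9.2.1; rough → 9.2.1.1. Scheduled 25%. No special measure applies. → 25%.
Line C: coniferous → 9.2; veneer sheets → 9.2.3; rough → 9.2.3.3. Scheduled 34%. Zerath agreement on 9.1: 9.2.3.3 not covered; Zerath agreement on 9.2.3: wholly obtained → 6% available; preferential 6%. → 6%.
Sum: 36% + 25% + 6% = 67%.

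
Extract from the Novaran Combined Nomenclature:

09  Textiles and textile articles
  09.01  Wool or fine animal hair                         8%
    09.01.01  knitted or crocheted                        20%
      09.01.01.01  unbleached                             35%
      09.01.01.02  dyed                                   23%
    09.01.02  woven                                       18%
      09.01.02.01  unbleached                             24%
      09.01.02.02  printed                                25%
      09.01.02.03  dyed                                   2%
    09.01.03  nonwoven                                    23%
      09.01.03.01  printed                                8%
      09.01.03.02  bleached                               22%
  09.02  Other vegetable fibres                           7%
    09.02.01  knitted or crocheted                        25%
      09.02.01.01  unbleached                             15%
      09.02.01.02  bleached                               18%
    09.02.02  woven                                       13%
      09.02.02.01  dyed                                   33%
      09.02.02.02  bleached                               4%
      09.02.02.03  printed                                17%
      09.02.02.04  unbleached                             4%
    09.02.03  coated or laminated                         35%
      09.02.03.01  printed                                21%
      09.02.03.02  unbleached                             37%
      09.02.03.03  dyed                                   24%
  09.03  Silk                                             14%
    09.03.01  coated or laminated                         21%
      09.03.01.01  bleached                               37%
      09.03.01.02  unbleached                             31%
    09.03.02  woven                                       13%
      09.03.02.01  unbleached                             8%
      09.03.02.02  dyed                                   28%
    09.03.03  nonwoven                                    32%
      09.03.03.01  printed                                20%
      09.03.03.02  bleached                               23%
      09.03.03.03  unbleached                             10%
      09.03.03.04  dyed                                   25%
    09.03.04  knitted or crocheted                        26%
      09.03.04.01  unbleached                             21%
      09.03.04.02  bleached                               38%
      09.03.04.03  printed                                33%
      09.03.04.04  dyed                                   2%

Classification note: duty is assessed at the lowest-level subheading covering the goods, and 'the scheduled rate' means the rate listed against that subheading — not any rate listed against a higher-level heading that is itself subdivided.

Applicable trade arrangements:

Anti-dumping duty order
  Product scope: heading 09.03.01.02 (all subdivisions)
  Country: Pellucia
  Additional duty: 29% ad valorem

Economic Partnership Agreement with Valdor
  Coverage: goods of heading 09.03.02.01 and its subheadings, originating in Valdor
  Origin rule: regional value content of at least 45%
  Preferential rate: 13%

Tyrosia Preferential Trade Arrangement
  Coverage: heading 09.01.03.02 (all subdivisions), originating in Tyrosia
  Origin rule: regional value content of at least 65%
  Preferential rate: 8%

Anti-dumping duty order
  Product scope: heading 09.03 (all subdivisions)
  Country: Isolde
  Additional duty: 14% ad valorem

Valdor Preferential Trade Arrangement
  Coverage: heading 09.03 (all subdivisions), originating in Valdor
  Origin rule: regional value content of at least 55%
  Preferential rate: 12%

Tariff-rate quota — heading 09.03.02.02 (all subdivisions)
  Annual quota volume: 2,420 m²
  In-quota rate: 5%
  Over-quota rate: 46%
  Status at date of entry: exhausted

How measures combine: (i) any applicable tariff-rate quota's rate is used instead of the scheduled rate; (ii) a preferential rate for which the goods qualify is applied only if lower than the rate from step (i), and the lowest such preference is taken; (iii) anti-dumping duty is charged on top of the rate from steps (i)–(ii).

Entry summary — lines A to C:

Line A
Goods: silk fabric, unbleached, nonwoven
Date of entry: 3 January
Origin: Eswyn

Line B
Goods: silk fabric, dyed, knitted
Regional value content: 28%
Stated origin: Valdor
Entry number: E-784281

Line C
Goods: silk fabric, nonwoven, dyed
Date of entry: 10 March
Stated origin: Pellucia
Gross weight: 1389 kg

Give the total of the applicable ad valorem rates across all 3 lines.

Line A: silk → 09.03; nonwoven → 09.03.03; unbleached → 09.03.03.03. Scheduled 10%. No special measure applies. → 10%.
Line B: silk → 09.03; knitted → 09.03.04; dyed → 09.03.04.04. Scheduled 2%. Valdor agreement on 09.03.02.01: 09.03.04.04 not covered; Valdor agreement on 09.03: RVC < 55%. → 2%.
Line C: silk → 09.03; nonwoven → 09.03.03; dyed → 09.03.03.04. Scheduled 25%. No special measure applies. → 25%.
Sum: 10% + 2% + 25% = 37%.

37%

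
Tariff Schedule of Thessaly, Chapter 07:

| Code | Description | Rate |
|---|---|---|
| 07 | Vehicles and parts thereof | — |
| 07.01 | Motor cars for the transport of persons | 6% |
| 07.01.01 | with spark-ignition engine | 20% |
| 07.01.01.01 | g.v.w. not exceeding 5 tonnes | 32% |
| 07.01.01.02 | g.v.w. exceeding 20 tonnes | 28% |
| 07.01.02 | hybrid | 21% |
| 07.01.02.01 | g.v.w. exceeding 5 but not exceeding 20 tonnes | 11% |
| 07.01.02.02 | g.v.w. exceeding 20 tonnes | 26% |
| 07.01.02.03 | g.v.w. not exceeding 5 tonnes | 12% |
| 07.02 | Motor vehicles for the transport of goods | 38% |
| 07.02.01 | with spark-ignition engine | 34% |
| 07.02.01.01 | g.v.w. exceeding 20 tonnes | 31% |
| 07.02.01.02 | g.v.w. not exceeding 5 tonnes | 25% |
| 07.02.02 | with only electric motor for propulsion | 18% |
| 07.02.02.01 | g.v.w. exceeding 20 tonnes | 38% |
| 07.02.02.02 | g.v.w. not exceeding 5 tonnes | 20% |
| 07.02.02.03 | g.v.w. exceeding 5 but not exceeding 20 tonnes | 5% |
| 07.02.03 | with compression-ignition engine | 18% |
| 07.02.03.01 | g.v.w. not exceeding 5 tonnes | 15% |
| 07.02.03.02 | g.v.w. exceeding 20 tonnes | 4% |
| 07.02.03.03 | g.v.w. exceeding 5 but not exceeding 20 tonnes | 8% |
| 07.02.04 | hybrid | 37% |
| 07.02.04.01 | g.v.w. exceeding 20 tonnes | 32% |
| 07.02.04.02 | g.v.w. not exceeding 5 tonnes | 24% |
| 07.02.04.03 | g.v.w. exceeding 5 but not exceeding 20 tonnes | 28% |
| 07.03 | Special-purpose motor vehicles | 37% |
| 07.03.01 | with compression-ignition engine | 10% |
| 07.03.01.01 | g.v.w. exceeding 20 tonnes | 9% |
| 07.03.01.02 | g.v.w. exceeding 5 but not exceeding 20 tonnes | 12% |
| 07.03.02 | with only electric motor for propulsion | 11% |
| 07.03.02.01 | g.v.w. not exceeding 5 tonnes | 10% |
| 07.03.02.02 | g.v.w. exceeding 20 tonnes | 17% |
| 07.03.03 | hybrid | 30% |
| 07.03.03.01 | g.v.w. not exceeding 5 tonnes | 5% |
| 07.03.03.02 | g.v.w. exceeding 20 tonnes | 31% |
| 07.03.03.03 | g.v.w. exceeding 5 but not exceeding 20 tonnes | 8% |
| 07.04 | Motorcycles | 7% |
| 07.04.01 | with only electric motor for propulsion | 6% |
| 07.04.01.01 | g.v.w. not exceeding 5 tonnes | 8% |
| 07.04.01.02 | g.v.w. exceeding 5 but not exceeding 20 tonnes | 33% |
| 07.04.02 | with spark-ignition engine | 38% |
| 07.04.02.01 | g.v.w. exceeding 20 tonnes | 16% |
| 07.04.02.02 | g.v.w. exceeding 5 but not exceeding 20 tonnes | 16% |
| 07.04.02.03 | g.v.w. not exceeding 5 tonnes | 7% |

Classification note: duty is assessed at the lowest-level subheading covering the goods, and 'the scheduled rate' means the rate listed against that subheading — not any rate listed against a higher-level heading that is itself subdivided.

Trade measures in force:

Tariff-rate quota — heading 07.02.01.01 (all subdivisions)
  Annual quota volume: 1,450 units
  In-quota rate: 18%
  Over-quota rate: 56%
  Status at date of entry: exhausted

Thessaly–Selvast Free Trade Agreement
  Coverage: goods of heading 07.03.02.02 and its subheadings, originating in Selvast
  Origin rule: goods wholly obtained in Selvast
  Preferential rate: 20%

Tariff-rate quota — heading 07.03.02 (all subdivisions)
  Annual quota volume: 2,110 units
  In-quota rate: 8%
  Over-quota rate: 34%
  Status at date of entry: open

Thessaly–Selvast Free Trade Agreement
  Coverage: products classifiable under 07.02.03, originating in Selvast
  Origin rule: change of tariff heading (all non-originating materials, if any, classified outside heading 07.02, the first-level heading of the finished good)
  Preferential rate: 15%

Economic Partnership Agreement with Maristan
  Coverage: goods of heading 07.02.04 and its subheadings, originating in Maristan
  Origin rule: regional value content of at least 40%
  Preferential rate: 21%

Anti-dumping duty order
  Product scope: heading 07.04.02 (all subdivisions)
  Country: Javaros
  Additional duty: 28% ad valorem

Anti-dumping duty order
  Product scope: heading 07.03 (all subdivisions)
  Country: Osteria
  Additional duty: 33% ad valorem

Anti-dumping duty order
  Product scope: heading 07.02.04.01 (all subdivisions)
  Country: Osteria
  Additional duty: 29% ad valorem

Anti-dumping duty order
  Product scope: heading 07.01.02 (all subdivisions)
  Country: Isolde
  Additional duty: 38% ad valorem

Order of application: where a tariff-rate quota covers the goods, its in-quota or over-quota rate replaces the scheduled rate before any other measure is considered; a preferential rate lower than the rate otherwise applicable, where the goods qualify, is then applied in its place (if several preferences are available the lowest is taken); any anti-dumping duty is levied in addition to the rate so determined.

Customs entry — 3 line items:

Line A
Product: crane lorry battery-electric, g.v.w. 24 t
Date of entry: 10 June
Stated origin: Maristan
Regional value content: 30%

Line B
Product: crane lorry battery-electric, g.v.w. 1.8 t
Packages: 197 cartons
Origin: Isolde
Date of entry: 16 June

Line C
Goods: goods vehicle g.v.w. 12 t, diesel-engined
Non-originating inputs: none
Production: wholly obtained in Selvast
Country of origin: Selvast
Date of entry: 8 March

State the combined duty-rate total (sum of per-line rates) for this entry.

24%

Line A: crane lorry → 07.03; battery-electric → 07.03.02; g.v.w. 24 t → 07.03.02.02. Scheduled 17%. quota on 07.03.02 open → in-quota 8%; Maristan agreement on 07.02.04: 07.03.02.02 not covered. → 8%.
Line B: crane lorry → 07.03; battery-electric → 07.03.02; g.v.w. 1.8 t → 07.03.02.01. Scheduled 10%. quota on 07.03.02 open → in-quota 8%. → 8%.
Line C: goods vehicle → 07.02; diesel-engined → 07.02.03; g.v.w. 12 t → 07.02.03.03. Scheduled 8%. Selvast agreement on 07.03.02.02: 07.02.03.03 not covered; Selvast agreement on 07.02.03: CTH met → 15% available; preference 15% not lower than 8% → no reduction. → 8%.
Sum: 8% + 8% + 8% = 24%.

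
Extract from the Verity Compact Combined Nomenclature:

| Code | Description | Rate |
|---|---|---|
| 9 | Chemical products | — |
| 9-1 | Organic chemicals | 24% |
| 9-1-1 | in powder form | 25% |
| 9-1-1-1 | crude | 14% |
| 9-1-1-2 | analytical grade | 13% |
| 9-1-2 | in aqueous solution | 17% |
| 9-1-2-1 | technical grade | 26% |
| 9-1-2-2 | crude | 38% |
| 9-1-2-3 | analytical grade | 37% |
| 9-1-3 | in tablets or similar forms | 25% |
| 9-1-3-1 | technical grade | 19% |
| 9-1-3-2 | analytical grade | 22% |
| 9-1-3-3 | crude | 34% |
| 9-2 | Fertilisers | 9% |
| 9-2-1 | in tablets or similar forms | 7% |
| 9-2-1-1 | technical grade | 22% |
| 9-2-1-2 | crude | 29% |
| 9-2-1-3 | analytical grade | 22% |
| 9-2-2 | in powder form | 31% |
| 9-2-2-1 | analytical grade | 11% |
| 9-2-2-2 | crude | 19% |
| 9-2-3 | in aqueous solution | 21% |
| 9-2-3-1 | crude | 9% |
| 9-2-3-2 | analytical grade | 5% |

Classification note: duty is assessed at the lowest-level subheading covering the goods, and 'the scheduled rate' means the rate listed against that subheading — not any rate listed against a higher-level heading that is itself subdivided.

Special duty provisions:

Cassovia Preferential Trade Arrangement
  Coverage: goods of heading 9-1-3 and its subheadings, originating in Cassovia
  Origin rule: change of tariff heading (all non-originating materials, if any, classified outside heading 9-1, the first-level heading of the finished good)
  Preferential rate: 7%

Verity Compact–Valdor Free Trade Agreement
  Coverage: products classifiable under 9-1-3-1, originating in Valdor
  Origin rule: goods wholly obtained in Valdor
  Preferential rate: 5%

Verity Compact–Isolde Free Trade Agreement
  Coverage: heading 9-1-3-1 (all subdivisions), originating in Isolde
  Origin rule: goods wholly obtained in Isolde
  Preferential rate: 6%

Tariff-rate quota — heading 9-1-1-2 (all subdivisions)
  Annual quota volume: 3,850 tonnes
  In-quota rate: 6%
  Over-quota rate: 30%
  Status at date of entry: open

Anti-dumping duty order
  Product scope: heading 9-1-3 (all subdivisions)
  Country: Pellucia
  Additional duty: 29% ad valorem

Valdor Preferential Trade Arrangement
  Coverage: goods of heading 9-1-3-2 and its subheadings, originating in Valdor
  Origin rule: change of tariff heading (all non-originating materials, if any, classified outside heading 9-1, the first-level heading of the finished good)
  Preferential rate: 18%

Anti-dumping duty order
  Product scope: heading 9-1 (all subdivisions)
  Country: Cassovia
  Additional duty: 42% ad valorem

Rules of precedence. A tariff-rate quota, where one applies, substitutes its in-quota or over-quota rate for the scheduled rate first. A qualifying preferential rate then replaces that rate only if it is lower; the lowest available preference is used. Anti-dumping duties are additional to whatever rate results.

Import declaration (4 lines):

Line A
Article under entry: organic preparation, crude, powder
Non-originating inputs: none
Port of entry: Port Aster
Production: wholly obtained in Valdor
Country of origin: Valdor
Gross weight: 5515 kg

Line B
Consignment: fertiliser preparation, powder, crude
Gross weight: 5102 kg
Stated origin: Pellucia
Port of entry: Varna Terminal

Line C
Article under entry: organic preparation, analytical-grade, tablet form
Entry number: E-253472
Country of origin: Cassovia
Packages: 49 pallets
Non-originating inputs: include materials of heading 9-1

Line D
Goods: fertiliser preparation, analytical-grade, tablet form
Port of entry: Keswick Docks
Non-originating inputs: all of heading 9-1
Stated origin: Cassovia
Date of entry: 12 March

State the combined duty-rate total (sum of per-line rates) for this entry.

Line A: organic → 9-1; powder → 9-1-1; crude → 9-1-1-1. Scheduled 14%. Valdor agreement on 9-1-3-1: 9-1-1-1 not covered; Valdor agreement on 9-1-3-2: 9-1-1-1 not covered. → 14%.
Line B: fertiliser → 9-2; powder → 9-2-2; crude → 9-2-2-2. Scheduled 19%. No special measure applies. → 19%.
Line C: organic → 9-1; tablet form → 9-1-3; analytical-grade → 9-1-3-2. Scheduled 22%. Cassovia agreement on 9-1-3: CTH not met; anti-dumping (Cassovia, 9-1): +42%; total 22% + 42% = 64%. → 64%.
Line D: fertiliser → 9-2; tablet form → 9-2-1; analytical-grade → 9-2-1-3. Scheduled 22%. Cassovia agreement on 9-1-3: 9-2-1-3 not covered. → 22%.
Sum: 14% + 19% + 64% + 22% = 119%.

119%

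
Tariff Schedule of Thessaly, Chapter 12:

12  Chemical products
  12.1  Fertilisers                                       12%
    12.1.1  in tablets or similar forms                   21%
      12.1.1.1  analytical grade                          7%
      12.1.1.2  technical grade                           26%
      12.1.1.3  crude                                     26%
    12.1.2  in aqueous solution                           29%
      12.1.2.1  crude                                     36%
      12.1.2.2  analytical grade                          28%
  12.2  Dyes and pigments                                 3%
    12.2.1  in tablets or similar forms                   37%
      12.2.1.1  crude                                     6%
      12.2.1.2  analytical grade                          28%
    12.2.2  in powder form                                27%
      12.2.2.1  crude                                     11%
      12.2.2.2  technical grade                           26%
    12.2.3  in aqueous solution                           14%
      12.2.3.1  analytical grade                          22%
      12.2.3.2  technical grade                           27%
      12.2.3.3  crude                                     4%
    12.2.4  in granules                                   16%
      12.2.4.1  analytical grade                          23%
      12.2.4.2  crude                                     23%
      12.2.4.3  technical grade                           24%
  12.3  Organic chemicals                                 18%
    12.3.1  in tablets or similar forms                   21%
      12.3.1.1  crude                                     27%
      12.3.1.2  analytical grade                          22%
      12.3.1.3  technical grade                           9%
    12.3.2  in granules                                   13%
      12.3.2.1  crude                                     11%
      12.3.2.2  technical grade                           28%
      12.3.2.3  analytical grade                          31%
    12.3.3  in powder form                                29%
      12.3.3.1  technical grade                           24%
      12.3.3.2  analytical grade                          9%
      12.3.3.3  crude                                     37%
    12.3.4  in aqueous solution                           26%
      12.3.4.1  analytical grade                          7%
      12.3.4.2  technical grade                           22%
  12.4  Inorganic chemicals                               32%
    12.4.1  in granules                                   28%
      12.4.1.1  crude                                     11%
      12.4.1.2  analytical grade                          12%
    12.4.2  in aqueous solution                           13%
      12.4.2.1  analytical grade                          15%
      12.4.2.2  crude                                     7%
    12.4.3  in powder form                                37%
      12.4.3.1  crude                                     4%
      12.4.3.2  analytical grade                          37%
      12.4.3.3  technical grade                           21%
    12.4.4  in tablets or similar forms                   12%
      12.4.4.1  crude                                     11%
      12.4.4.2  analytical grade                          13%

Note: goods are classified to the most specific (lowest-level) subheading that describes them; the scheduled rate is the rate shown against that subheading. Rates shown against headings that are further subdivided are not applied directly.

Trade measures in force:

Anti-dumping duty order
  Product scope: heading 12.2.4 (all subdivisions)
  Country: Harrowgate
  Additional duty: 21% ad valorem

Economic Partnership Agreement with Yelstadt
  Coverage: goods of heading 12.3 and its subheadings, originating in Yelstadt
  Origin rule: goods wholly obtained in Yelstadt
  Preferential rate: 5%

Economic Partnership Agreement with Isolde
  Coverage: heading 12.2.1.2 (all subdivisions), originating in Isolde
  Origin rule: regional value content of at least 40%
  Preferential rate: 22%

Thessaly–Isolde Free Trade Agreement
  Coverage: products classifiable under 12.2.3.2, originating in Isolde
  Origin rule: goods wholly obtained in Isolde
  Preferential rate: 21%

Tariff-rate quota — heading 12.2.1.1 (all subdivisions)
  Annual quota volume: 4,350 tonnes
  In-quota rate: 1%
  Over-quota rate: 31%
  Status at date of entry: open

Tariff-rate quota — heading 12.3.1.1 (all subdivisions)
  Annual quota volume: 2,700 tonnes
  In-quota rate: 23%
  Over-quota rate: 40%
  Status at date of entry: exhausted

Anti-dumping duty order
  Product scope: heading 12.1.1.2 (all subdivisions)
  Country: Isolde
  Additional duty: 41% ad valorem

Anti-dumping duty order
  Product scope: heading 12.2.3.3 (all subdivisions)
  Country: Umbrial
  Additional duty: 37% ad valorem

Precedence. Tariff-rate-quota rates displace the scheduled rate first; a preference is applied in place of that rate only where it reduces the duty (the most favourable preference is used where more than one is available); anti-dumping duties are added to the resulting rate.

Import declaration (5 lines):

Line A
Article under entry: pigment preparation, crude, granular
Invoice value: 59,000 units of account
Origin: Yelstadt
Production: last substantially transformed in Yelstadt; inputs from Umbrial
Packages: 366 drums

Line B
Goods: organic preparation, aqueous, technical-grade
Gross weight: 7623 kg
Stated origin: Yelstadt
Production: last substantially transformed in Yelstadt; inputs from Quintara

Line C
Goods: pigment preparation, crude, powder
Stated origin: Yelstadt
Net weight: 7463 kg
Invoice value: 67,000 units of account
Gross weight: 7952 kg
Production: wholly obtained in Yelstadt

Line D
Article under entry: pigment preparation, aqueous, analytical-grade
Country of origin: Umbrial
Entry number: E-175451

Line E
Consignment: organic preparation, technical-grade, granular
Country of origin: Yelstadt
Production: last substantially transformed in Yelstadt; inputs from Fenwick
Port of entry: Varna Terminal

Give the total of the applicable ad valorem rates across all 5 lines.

Line A: pigment → 12.2; granular → 12.2.4; crude → 12.2.4.2. Scheduled 23%. Yelstadt agreement on 12.3: 12.2.4.2 not covered. → 23%.
Line B: organic → 12.3; aqueous → 12.3.4; technical-grade → 12.3.4.2. Scheduled 22%. Yelstadt agreement on 12.3: not wholly obtained. → 22%.
Line C: pigment → 12.2; powder → 12.2.2; crude → 12.2.2.1. Scheduled 11%. Yelstadt agreement on 12.3: 12.2.2.1 not covered. → 11%.
Line D: pigment → 12.2; aqueous → 12.2.3; analytical-grade → 12.2.3.1. Scheduled 22%. No special measure applies. → 22%.
Line E: organic → 12.3; granular → 12.3.2; technical-grade → 12.3.2.2. Scheduled 28%. Yelstadt agreement on 12.3: not wholly obtained. → 28%.
Sum: 23% + 22% + 11% + 22% + 28% = 106%.

106%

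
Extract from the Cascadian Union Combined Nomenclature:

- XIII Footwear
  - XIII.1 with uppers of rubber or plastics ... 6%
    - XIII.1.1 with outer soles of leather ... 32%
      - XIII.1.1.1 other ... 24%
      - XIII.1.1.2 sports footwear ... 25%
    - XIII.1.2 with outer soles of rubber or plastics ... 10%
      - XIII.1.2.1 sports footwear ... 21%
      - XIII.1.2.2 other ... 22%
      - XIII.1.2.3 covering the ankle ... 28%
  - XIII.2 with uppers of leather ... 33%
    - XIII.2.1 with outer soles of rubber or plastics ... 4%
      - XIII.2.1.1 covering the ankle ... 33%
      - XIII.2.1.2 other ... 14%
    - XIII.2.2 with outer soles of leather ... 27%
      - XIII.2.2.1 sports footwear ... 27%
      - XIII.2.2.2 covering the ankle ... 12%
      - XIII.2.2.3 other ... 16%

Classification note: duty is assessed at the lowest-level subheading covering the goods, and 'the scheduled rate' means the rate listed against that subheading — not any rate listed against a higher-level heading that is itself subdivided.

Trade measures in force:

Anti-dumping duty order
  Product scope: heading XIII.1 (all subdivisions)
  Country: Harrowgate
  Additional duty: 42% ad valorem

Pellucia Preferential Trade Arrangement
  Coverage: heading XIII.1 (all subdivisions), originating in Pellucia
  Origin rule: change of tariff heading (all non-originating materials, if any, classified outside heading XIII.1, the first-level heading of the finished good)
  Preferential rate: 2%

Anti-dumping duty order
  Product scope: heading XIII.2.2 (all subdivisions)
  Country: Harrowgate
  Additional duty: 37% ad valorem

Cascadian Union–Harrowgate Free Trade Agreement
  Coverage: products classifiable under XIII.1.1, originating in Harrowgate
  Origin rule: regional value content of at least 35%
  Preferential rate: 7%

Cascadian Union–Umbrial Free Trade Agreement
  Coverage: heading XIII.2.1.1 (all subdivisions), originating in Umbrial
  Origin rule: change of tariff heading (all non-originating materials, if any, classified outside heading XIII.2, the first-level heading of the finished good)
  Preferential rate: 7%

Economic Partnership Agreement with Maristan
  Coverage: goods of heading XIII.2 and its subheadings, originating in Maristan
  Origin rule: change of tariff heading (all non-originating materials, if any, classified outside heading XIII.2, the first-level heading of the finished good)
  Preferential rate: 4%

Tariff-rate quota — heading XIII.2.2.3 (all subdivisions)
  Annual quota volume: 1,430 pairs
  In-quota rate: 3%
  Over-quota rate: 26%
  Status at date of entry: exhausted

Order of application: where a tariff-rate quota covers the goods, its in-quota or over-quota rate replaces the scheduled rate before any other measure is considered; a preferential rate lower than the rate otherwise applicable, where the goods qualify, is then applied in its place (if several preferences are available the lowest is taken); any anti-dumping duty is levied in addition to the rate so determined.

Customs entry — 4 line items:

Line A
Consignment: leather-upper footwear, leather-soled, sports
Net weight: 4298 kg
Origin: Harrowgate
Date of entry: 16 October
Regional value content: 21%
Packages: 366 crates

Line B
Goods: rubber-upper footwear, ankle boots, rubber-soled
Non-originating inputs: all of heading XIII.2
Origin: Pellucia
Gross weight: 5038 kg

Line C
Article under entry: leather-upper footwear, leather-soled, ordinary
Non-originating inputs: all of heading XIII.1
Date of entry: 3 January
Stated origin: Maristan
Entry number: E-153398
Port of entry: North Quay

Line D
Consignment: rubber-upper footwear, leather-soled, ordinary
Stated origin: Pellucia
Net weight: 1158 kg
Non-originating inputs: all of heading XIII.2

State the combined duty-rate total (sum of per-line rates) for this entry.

72%

Line A: leather-upper → XIII.2; leather-soled → XIII.2.2; sports → XIII.2.2.1. Scheduled 27%. Harrowgate agreement on XIII.1.1: XIII.2.2.1 not covered; anti-dumping (Harrowgate, XIII.2.2): +37%; total 27% + 37% = 64%. → 64%.
Line B: rubber-upper → XIII.1; rubber-soled → XIII.1.2; ankle boots → XIII.1.2.3. Scheduled 28%. Pellucia agreement on XIII.1: CTH met → 2% available; preferential 2%. → 2%.
Line C: leather-upper → XIII.2; leather-soled → XIII.2.2; ordinary → XIII.2.2.3. Scheduled 16%. quota on XIII.2.2.3 exhausted → over-quota 26%; Maristan agreement on XIII.2: CTH met → 4% available; preferential 4%. → 4%.
Line D: rubber-upper → XIII.1; leather-soled → XIII.1.1; ordinary → XIII.1.1.1. Scheduled 24%. Pellucia agreement on XIII.1: CTH met → 2% available; preferential 2%. → 2%.
Sum: 64% + 2% + 4% + 2% = 72%.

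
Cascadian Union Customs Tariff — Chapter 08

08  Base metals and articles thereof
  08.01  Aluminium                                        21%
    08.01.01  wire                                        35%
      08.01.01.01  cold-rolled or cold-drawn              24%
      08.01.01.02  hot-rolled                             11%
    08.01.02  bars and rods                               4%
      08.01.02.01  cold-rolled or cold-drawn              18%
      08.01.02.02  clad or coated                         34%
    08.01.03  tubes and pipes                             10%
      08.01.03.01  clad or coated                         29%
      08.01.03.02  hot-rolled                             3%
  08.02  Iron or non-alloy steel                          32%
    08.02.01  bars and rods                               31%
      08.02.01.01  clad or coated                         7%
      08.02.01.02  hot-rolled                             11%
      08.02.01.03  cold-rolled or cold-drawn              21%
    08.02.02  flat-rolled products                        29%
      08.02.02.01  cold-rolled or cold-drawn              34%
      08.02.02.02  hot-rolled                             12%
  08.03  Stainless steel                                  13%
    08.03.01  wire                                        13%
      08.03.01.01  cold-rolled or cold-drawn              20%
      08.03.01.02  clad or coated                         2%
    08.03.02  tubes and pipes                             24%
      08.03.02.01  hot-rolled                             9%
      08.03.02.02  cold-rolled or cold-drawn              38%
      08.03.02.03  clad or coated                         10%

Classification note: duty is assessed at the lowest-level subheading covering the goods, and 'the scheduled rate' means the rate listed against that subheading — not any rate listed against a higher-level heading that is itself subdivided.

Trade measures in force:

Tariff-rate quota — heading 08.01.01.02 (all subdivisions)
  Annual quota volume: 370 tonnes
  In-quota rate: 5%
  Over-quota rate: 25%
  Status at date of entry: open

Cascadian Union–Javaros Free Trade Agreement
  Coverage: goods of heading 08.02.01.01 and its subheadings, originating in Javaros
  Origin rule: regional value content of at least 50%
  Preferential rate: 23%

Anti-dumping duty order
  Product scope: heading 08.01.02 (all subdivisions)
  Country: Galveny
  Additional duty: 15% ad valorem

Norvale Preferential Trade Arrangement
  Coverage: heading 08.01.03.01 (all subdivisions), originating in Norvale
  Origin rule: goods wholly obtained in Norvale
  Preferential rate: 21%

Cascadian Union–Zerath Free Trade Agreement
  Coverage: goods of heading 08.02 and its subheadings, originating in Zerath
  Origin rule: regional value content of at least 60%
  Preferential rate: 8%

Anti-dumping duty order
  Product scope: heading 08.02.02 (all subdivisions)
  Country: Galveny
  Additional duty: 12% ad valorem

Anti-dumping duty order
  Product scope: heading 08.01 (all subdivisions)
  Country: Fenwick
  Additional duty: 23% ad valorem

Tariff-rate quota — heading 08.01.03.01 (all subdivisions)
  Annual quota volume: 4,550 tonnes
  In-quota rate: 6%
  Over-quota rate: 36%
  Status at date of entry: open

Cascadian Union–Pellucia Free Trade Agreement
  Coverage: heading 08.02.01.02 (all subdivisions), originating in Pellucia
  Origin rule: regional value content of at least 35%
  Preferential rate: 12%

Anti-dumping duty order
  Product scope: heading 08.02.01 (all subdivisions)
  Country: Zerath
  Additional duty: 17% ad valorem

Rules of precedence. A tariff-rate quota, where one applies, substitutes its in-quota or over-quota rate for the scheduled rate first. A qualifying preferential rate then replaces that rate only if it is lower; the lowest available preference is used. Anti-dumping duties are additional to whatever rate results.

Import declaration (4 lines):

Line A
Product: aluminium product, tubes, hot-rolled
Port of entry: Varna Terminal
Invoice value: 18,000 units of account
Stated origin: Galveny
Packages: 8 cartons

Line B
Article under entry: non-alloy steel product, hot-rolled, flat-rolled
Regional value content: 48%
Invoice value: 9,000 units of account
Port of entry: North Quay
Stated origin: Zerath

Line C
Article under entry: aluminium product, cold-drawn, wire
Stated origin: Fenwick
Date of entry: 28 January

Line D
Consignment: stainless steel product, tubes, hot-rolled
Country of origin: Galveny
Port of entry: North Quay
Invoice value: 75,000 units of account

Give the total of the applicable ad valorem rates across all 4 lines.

Line A: aluminium → 08.01; tubes → 08.01.03; hot-rolled → 08.01.03.02. Scheduled 3%. No special measure applies. → 3%.
Line B: non-alloy steel → 08.02; flat-rolled → 08.02.02; hot-rolled → 08.02.02.02. Scheduled 12%. Zerath agreement on 08.02: RVC < 60%. → 12%.
Line C: aluminium → 08.01; wire → 08.01.01; cold-drawn → 08.01.01.01. Scheduled 24%. anti-dumping (Fenwick, 08.01): +23%; total 24% + 23% = 47%. → 47%.
Line D: stainless steel → 08.03; tubes → 08.03.02; hot-rolled → 08.03.02.01. Scheduled 9%. No special measure applies. → 9%.
Sum: 3% + 12% + 47% + 9% = 71%.

71%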